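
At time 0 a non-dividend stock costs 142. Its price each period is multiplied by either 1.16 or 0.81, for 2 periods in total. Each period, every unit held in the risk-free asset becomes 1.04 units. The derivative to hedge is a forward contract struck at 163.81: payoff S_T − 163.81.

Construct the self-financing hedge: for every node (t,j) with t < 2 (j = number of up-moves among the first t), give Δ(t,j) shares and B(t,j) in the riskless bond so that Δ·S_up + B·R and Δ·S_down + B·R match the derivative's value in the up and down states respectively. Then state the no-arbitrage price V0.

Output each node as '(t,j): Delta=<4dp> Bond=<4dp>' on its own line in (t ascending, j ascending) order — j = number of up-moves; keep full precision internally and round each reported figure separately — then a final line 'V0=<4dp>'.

(0,0): Delta=1.0000 Bond=-151.4516
(1,0): Delta=1.0000 Bond=-157.5096
(1,1): Delta=1.0000 Bond=-157.5096
V0=-9.4516

Risk-neutral probability p* = (R−d)/(u−d) = (1.04−0.81)/(1.16−0.81) = 0.6571.
Terminal values V(2,·): V(2,0)=-70.6438, V(2,1)=-30.3868, V(2,2)=27.2652
(1,0): S=115.0200. Δ = (V_up−V_dn)/(S_up−S_dn) = (-30.3868−-70.6438)/(133.4232−93.1662) = 1.0000. V = [p*·-30.3868 + (1−p*)·-70.6438]/1.04 = -42.4896. B = V − Δ·S = -157.5096.
(1,1): S=164.7200. Δ = (V_up−V_dn)/(S_up−S_dn) = (27.2652−-30.3868)/(191.0752−133.4232) = 1.0000. V = [p*·27.2652 + (1−p*)·-30.3868]/1.04 = 7.2104. B = V − Δ·S = -157.5096.
(0,0): S=142.0000. Δ = (V_up−V_dn)/(S_up−S_dn) = (7.2104−-42.4896)/(164.7200−115.0200) = 1.0000. V = [p*·7.2104 + (1−p*)·-42.4896]/1.04 = -9.4516. B = V − Δ·S = -151.4516.
Self-financing check: at every node Δ·S+B equals the discounted successor values.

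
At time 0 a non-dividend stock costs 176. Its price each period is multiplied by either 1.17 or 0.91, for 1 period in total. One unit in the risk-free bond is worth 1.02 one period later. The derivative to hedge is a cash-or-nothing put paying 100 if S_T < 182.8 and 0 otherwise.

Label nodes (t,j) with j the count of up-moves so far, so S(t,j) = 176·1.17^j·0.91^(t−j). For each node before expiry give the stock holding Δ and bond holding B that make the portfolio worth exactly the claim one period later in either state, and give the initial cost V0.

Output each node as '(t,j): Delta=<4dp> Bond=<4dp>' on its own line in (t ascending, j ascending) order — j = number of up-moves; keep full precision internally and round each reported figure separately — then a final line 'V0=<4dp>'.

No-arbitrage ⇒ martingale measure with p* = (R−d)/(u−d) = 0.4231.
At expiry t=1: V(1,0)=100.0000, V(1,1)=0.0000
Node (0,0) S=176.0000: V=(p*·0.0000+(1−p*)·100.0000)/1.02=56.5611; Δ=(0.0000−100.0000)/(205.9200−160.1600)=-2.1853; B=V−Δ·S=441.1765
Check: Δ(0,0)·S0 + B(0,0) = 56.5611 = V0.

(0,0): Delta=-2.1853 Bond=441.1765
V0=56.5611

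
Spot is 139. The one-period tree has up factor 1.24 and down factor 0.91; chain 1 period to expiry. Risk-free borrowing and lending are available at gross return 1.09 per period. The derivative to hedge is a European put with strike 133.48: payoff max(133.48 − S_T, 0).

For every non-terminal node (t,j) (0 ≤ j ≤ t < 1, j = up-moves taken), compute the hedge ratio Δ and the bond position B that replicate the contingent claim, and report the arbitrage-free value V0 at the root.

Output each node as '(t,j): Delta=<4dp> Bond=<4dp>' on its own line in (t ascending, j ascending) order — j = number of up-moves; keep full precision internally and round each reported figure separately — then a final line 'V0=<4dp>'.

Since d<R<u, set p* = (R−d)/(u−d) = 0.5455; price each node as the discounted p*-expectation of its children.
At expiry t=1: V(1,0)=6.9900, V(1,1)=0.0000
(0,0): S=139.0000. Δ = (V_up−V_dn)/(S_up−S_dn) = (0.0000−6.9900)/(172.3600−126.4900) = -0.1524. V = [p*·0.0000 + (1−p*)·6.9900]/1.09 = 2.9149. B = V − Δ·S = 24.0967.
Self-financing check: at every node Δ·S+B equals the discounted successor values.

(0,0): Delta=-0.1524 Bond=24.0967
V0=2.9149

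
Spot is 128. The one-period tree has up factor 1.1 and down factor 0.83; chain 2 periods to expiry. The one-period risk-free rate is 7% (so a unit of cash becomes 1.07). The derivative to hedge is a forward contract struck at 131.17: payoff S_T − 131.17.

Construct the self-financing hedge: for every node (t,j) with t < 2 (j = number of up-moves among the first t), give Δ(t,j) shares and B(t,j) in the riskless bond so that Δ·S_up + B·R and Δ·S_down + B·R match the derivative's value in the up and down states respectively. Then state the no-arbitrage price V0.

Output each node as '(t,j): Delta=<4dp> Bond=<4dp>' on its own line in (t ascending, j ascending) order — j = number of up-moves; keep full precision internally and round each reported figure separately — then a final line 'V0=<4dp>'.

(0,0): Delta=1.0000 Bond=-114.5690
(1,0): Delta=1.0000 Bond=-122.5888
(1,1): Delta=1.0000 Bond=-122.5888
V0=13.4310

The replicating-portfolio and risk-neutral prices coincide; use p* = (1.07−0.83)/(1.1−0.83) = 0.8889 for the latter.
Terminal payoffs: V(2,0)=-42.9908, V(2,1)=-14.3060, V(2,2)=23.7100
(1,0): S=106.2400. Δ = (V_up−V_dn)/(S_up−S_dn) = (-14.3060−-42.9908)/(116.8640−88.1792) = 1.0000. V = [p*·-14.3060 + (1−p*)·-42.9908]/1.07 = -16.3488. B = V − Δ·S = -122.5888.
(1,1): S=140.8000. Δ = (V_up−V_dn)/(S_up−S_dn) = (23.7100−-14.3060)/(154.8800−116.8640) = 1.0000. V = [p*·23.7100 + (1−p*)·-14.3060]/1.07 = 18.2112. B = V − Δ·S = -122.5888.
(0,0): S=128.0000. Δ = (V_up−V_dn)/(S_up−S_dn) = (18.2112−-16.3488)/(140.8000−106.2400) = 1.0000. V = [p*·18.2112 + (1−p*)·-16.3488]/1.07 = 13.4310. B = V − Δ·S = -114.5690.
Self-financing check: at every node Δ·S+B equals the discounted successor values.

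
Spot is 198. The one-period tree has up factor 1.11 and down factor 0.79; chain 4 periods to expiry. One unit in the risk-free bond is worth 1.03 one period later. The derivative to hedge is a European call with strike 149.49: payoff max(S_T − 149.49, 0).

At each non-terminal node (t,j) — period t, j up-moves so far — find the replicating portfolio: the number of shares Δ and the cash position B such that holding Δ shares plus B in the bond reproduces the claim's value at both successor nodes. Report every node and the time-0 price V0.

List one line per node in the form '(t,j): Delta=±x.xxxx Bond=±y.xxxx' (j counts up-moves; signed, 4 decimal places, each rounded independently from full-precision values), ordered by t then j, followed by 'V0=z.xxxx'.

(0,0): Delta=0.9094 Bond=-112.9190
(1,0): Delta=0.6728 Bond=-79.2933
(1,1): Delta=0.9655 Bond=-128.6444
(2,0): Delta=0.0509 Bond=-4.8219
(2,1): Delta=0.8203 Bond=-107.2888
(2,2): Delta=1.0000 Bond=-140.9087
(3,0): Delta=0.0000 Bond=0.0000
(3,1): Delta=0.0629 Bond=-6.6220
(3,2): Delta=1.0000 Bond=-145.1359
(3,3): Delta=1.0000 Bond=-145.1359
V0=67.1442

Risk-neutral probability p* = (R−d)/(u−d) = (1.03−0.79)/(1.11−0.79) = 0.7500.
Payoff layer (t=4): V(4,0)=0.0000, V(4,1)=0.0000, V(4,2)=2.7628, V(4,3)=64.4348, V(4,4)=151.0879
  t=3,j=0: stock 97.6217 → up 108.3601 (V=0.0000), down 77.1212 (V=0.0000). Price 0.0000; hedge Δ=0.0000, bond B=0.0000.
  t=3,j=1: stock 137.1647 → up 152.2528 (V=2.7628), down 108.3601 (V=0.0000). Price 2.0118; hedge Δ=0.0629, bond B=-6.6220.
  t=3,j=2: stock 192.7251 → up 213.9248 (V=64.4348), down 152.2528 (V=2.7628). Price 47.5892; hedge Δ=1.0000, bond B=-145.1359.
  t=3,j=3: stock 270.7909 → up 300.5779 (V=151.0879), down 213.9248 (V=64.4348). Price 125.6550; hedge Δ=1.0000, bond B=-145.1359.
  t=2,j=0: stock 123.5718 → up 137.1647 (V=2.0118), down 97.6217 (V=0.0000). Price 1.4649; hedge Δ=0.0509, bond B=-4.8219.
  t=2,j=1: stock 173.6262 → up 192.7251 (V=47.5892), down 137.1647 (V=2.0118). Price 35.1406; hedge Δ=0.8203, bond B=-107.2888.
  t=2,j=2: stock 243.9558 → up 270.7909 (V=125.6550), down 192.7251 (V=47.5892). Price 103.0471; hedge Δ=1.0000, bond B=-140.9087.
  t=1,j=0: stock 156.4200 → up 173.6262 (V=35.1406), down 123.5718 (V=1.4649). Price 25.9434; hedge Δ=0.6728, bond B=-79.2933.
  t=1,j=1: stock 219.7800 → up 243.9558 (V=103.0471), down 173.6262 (V=35.1406). Price 83.5636; hedge Δ=0.9655, bond B=-128.6444.
  t=0,j=0: stock 198.0000 → up 219.7800 (V=83.5636), down 156.4200 (V=25.9434). Price 67.1442; hedge Δ=0.9094, bond B=-112.9190.
Self-financing check: at every node Δ·S+B equals the discounted successor values.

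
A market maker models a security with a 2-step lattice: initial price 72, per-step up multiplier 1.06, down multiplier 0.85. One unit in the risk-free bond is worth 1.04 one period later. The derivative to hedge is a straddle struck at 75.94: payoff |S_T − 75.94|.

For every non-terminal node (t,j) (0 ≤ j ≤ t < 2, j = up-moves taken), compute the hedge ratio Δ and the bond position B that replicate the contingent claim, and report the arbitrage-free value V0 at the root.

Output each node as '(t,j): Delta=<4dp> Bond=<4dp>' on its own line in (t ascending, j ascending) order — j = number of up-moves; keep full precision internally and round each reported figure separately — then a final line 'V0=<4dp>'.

No-arbitrage ⇒ martingale measure with p* = (R−d)/(u−d) = 0.9048.
Terminal payoffs: V(2,0)=23.9200, V(2,1)=11.0680, V(2,2)=4.9592
Node (1,0) S=61.2000: V=(p*·11.0680+(1−p*)·23.9200)/1.04=11.8192; Δ=(11.0680−23.9200)/(64.8720−52.0200)=-1.0000; B=V−Δ·S=73.0192
Node (1,1) S=76.3200: V=(p*·4.9592+(1−p*)·11.0680)/1.04=5.3279; Δ=(4.9592−11.0680)/(80.8992−64.8720)=-0.3812; B=V−Δ·S=34.4174
Node (0,0) S=72.0000: V=(p*·5.3279+(1−p*)·11.8192)/1.04=5.7174; Δ=(5.3279−11.8192)/(76.3200−61.2000)=-0.4293; B=V−Δ·S=36.6286
Each (Δ,B) replicates both successor values, so the strategy is self-financing and V0 is arbitrage-free.

(0,0): Delta=-0.4293 Bond=36.6286
(1,0): Delta=-1.0000 Bond=73.0192
(1,1): Delta=-0.3812 Bond=34.4174
V0=5.7174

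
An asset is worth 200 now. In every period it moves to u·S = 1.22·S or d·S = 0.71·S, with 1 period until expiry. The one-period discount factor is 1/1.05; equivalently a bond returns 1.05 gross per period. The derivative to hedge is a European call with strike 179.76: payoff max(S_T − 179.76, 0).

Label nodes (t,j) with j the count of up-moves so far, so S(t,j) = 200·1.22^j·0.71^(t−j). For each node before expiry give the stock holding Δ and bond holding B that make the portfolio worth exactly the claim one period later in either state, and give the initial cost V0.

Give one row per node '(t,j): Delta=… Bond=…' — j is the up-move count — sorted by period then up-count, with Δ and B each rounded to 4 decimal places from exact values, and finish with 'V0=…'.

Under the risk-neutral measure, an up-move has probability p* = (R−d)/(u−d) = 0.6667 and values discount at R = 1.05.
Payoff layer (t=1): V(1,0)=0.0000, V(1,1)=64.2400
(0,0): S=200.0000. Δ = (V_up−V_dn)/(S_up−S_dn) = (64.2400−0.0000)/(244.0000−142.0000) = 0.6298. V = [p*·64.2400 + (1−p*)·0.0000]/1.05 = 40.7873. B = V − Δ·S = -85.1735.
The time-0 hedge costs 40.7873, which is the no-arbitrage price.

(0,0): Delta=0.6298 Bond=-85.1735
V0=40.7873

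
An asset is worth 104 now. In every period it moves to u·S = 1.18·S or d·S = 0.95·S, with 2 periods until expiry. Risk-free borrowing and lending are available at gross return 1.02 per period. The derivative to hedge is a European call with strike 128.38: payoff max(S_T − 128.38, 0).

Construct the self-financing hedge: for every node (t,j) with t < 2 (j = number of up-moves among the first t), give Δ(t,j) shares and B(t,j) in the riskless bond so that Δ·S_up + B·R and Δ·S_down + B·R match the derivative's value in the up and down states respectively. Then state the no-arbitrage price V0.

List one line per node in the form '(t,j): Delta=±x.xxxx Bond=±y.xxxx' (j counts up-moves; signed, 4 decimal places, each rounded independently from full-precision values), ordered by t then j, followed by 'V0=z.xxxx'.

Since d<R<u, set p* = (R−d)/(u−d) = 0.3043; price each node as the discounted p*-expectation of its children.
Terminal values V(2,·): V(2,0)=0.0000, V(2,1)=0.0000, V(2,2)=16.4296
  t=1,j=0: stock 98.8000 → up 116.5840 (V=0.0000), down 93.8600 (V=0.0000). Price 0.0000; hedge Δ=0.0000, bond B=0.0000.
  t=1,j=1: stock 122.7200 → up 144.8096 (V=16.4296), down 116.5840 (V=0.0000). Price 4.9023; hedge Δ=0.5821, bond B=-66.5308.
  t=0,j=0: stock 104.0000 → up 122.7200 (V=4.9023), down 98.8000 (V=0.0000). Price 1.4627; hedge Δ=0.2049, bond B=-19.8515.
The time-0 hedge costs 1.4627, which is the no-arbitrage price.

(0,0): Delta=0.2049 Bond=-19.8515
(1,0): Delta=0.0000 Bond=0.0000
(1,1): Delta=0.5821 Bond=-66.5308
V0=1.4627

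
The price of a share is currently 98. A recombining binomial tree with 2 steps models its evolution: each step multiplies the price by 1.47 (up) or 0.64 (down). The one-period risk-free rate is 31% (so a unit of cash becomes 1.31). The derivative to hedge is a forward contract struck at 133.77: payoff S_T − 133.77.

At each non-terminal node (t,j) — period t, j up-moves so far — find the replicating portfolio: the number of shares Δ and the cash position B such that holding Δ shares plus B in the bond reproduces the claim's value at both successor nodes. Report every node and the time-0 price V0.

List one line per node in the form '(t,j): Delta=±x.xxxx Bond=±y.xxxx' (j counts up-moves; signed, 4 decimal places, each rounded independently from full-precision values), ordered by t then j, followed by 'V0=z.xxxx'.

Under the risk-neutral measure, an up-move has probability p* = (R−d)/(u−d) = 0.8072 and values discount at R = 1.31.
Terminal values V(2,·): V(2,0)=-93.6292, V(2,1)=-41.5716, V(2,2)=77.9982
(1,0): S=62.7200. Δ = (V_up−V_dn)/(S_up−S_dn) = (-41.5716−-93.6292)/(92.1984−40.1408) = 1.0000. V = [p*·-41.5716 + (1−p*)·-93.6292]/1.31 = -39.3945. B = V − Δ·S = -102.1145.
(1,1): S=144.0600. Δ = (V_up−V_dn)/(S_up−S_dn) = (77.9982−-41.5716)/(211.7682−92.1984) = 1.0000. V = [p*·77.9982 + (1−p*)·-41.5716]/1.31 = 41.9455. B = V − Δ·S = -102.1145.
(0,0): S=98.0000. Δ = (V_up−V_dn)/(S_up−S_dn) = (41.9455−-39.3945)/(144.0600−62.7200) = 1.0000. V = [p*·41.9455 + (1−p*)·-39.3945]/1.31 = 20.0500. B = V − Δ·S = -77.9500.
Root portfolio cost Δ·98+B reproduces V0=20.0500.

(0,0): Delta=1.0000 Bond=-77.9500
(1,0): Delta=1.0000 Bond=-102.1145
(1,1): Delta=1.0000 Bond=-102.1145
V0=20.0500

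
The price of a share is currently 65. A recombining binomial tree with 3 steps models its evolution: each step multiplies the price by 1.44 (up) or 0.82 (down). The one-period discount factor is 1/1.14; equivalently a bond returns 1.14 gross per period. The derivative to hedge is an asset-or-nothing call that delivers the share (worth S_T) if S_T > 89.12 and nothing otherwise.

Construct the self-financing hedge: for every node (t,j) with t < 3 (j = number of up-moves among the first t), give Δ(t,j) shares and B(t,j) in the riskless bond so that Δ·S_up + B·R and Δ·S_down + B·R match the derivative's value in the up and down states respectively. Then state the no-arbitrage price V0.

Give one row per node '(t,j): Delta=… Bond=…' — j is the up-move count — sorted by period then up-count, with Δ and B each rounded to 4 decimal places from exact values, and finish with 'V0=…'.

The replicating-portfolio and risk-neutral prices coincide; use p* = (1.14−0.82)/(1.44−0.82) = 0.5161 for the latter.
At expiry t=3: V(3,0)=0.0000, V(3,1)=0.0000, V(3,2)=110.5229, V(3,3)=194.0890
  t=2,j=0: stock 43.7060 → up 62.9366 (V=0.0000), down 35.8389 (V=0.0000). Price 0.0000; hedge Δ=0.0000, bond B=0.0000.
  t=2,j=1: stock 76.7520 → up 110.5229 (V=110.5229), down 62.9366 (V=0.0000). Price 50.0387; hedge Δ=2.3226, bond B=-128.2241.
  t=2,j=2: stock 134.7840 → up 194.0890 (V=194.0890), down 110.5229 (V=110.5229). Price 134.7840; hedge Δ=1.0000, bond B=0.0000.
  t=1,j=0: stock 53.3000 → up 76.7520 (V=50.0387), down 43.7060 (V=0.0000). Price 22.6547; hedge Δ=1.5142, bond B=-58.0528.
  t=1,j=1: stock 93.6000 → up 134.7840 (V=134.7840), down 76.7520 (V=50.0387). Price 82.2616; hedge Δ=1.4603, bond B=-54.4245.
  t=0,j=0: stock 65.0000 → up 93.6000 (V=82.2616), down 53.3000 (V=22.6547). Price 46.8593; hedge Δ=1.4791, bond B=-49.2808.
Each (Δ,B) replicates both successor values, so the strategy is self-financing and V0 is arbitrage-free.

(0,0): Delta=1.4791 Bond=-49.2808
(1,0): Delta=1.5142 Bond=-58.0528
(1,1): Delta=1.4603 Bond=-54.4245
(2,0): Delta=0.0000 Bond=0.0000
(2,1): Delta=2.3226 Bond=-128.2241
(2,2): Delta=1.0000 Bond=0.0000
V0=46.8593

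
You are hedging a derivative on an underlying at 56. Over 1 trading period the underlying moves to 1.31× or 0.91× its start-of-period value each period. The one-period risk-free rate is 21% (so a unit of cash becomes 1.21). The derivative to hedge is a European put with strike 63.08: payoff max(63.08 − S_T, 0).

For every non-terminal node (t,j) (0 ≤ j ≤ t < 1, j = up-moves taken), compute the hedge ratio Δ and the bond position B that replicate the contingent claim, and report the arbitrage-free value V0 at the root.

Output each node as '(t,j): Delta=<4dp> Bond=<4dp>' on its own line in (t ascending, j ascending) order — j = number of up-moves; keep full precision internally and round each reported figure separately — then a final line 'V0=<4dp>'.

(0,0): Delta=-0.5411 Bond=32.8041
V0=2.5041

The replicating-portfolio and risk-neutral prices coincide; use p* = (1.21−0.91)/(1.31−0.91) = 0.7500 for the latter.
Terminal values V(1,·): V(1,0)=12.1200, V(1,1)=0.0000
(0,0): S=56.0000. Δ = (V_up−V_dn)/(S_up−S_dn) = (0.0000−12.1200)/(73.3600−50.9600) = -0.5411. V = [p*·0.0000 + (1−p*)·12.1200]/1.21 = 2.5041. B = V − Δ·S = 32.8041.
Check: Δ(0,0)·S0 + B(0,0) = 2.5041 = V0.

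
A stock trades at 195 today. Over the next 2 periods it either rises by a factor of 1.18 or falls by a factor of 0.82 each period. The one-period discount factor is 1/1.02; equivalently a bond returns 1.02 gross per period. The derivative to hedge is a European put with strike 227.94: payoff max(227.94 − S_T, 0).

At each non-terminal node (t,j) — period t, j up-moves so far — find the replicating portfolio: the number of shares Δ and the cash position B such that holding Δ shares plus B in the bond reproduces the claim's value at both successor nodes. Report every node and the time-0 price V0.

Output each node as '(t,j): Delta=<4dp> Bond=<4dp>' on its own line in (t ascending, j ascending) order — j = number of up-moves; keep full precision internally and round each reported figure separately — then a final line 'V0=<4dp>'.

Risk-neutral probability p* = (R−d)/(u−d) = (1.02−0.82)/(1.18−0.82) = 0.5556.
At expiry t=2: V(2,0)=96.8220, V(2,1)=39.2580, V(2,2)=0.0000
Node (1,0) S=159.9000: V=(p*·39.2580+(1−p*)·96.8220)/1.02=63.5706; Δ=(39.2580−96.8220)/(188.6820−131.1180)=-1.0000; B=V−Δ·S=223.4706
Node (1,1) S=230.1000: V=(p*·0.0000+(1−p*)·39.2580)/1.02=17.1059; Δ=(0.0000−39.2580)/(271.5180−188.6820)=-0.4739; B=V−Δ·S=126.1559
Node (0,0) S=195.0000: V=(p*·17.1059+(1−p*)·63.5706)/1.02=37.0165; Δ=(17.1059−63.5706)/(230.1000−159.9000)=-0.6619; B=V−Δ·S=166.0852
The time-0 hedge costs 37.0165, which is the no-arbitrage price.

(0,0): Delta=-0.6619 Bond=166.0852
(1,0): Delta=-1.0000 Bond=223.4706
(1,1): Delta=-0.4739 Bond=126.1559
V0=37.0165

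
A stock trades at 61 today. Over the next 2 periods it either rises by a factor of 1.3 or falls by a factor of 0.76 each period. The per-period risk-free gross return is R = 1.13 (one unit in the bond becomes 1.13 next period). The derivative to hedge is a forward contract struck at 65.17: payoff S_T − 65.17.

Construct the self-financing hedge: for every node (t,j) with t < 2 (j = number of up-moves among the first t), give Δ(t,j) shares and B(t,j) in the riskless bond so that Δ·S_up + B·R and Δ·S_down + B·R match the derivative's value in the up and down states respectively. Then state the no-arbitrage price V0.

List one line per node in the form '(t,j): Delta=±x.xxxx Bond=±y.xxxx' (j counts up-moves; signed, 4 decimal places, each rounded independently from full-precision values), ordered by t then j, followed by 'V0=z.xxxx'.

Risk-neutral probability p* = (R−d)/(u−d) = (1.13−0.76)/(1.3−0.76) = 0.6852.
Payoff layer (t=2): V(2,0)=-29.9364, V(2,1)=-4.9020, V(2,2)=37.9200
  t=1,j=0: stock 46.3600 → up 60.2680 (V=-4.9020), down 35.2336 (V=-29.9364). Price -11.3126; hedge Δ=1.0000, bond B=-57.6726.
  t=1,j=1: stock 79.3000 → up 103.0900 (V=37.9200), down 60.2680 (V=-4.9020). Price 21.6274; hedge Δ=1.0000, bond B=-57.6726.
  t=0,j=0: stock 61.0000 → up 79.3000 (V=21.6274), down 46.3600 (V=-11.3126). Price 9.9623; hedge Δ=1.0000, bond B=-51.0377.
The time-0 hedge costs 9.9623, which is the no-arbitrage price.

(0,0): Delta=1.0000 Bond=-51.0377
(1,0): Delta=1.0000 Bond=-57.6726
(1,1): Delta=1.0000 Bond=-57.6726
V0=9.9623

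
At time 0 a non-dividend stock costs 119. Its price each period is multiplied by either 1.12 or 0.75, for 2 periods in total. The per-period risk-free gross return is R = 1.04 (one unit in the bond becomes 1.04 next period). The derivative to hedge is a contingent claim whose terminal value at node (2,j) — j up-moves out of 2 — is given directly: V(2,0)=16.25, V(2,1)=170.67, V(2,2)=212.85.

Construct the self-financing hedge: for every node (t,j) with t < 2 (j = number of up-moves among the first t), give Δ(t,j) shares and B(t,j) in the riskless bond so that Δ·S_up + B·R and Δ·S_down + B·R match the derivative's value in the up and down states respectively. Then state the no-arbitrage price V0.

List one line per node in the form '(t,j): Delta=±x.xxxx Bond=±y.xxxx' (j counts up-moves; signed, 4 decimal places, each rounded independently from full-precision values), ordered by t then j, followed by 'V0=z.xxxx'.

Risk-neutral probability p* = (R−d)/(u−d) = (1.04−0.75)/(1.12−0.75) = 0.7838.
Terminal values V(2,·): V(2,0)=16.2500, V(2,1)=170.6700, V(2,2)=212.8500
Node (1,0) S=89.2500: V=(p*·170.6700+(1−p*)·16.2500)/1.04=132.0018; Δ=(170.6700−16.2500)/(99.9600−66.9375)=4.6762; B=V−Δ·S=-285.3495
Node (1,1) S=133.2800: V=(p*·212.8500+(1−p*)·170.6700)/1.04=195.8942; Δ=(212.8500−170.6700)/(149.2736−99.9600)=0.8553; B=V−Δ·S=81.8942
Node (0,0) S=119.0000: V=(p*·195.8942+(1−p*)·132.0018)/1.04=175.0766; Δ=(195.8942−132.0018)/(133.2800−89.2500)=1.4511; B=V−Δ·S=2.3944
Root portfolio cost Δ·119+B reproduces V0=175.0766.

(0,0): Delta=1.4511 Bond=2.3944
(1,0): Delta=4.6762 Bond=-285.3495
(1,1): Delta=0.8553 Bond=81.8942
V0=175.0766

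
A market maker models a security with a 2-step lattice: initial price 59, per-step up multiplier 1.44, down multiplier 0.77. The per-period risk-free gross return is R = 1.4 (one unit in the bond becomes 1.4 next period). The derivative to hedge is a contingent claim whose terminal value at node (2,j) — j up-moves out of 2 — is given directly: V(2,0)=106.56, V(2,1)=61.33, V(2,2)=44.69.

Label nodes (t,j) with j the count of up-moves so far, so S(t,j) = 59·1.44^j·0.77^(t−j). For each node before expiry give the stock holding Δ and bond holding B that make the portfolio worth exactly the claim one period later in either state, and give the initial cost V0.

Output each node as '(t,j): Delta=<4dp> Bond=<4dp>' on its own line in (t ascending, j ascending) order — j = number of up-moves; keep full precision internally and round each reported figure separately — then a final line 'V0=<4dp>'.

Since d<R<u, set p* = (R−d)/(u−d) = 0.9403; price each node as the discounted p*-expectation of its children.
At expiry t=2: V(2,0)=106.5600, V(2,1)=61.3300, V(2,2)=44.6900
  t=1,j=0: stock 45.4300 → up 65.4192 (V=61.3300), down 34.9811 (V=106.5600). Price 45.7359; hedge Δ=-1.4860, bond B=113.2434.
  t=1,j=1: stock 84.9600 → up 122.3424 (V=44.6900), down 65.4192 (V=61.3300). Price 32.6310; hedge Δ=-0.2923, bond B=57.4668.
  t=0,j=0: stock 59.0000 → up 84.9600 (V=32.6310), down 45.4300 (V=45.7359). Price 23.8667; hedge Δ=-0.3315, bond B=43.4263.
The time-0 hedge costs 23.8667, which is the no-arbitrage price.

(0,0): Delta=-0.3315 Bond=43.4263
(1,0): Delta=-1.4860 Bond=113.2434
(1,1): Delta=-0.2923 Bond=57.4668
V0=23.8667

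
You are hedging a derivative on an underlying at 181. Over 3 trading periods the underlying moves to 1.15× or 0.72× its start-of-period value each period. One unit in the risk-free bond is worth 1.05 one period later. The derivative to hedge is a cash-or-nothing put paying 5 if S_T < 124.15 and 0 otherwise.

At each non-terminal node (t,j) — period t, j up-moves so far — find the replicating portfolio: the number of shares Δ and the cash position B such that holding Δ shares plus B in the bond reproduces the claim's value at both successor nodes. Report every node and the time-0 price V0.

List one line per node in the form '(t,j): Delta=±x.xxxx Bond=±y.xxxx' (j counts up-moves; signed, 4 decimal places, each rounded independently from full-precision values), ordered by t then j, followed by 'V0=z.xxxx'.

(0,0): Delta=-0.0208 Bond=4.3568
(1,0): Delta=-0.0652 Bond=10.3629
(1,1): Delta=-0.0124 Bond=2.8207
(2,0): Delta=0.0000 Bond=4.7619
(2,1): Delta=-0.0776 Bond=12.7353
(2,2): Delta=0.0000 Bond=0.0000
V0=0.5921

The replicating-portfolio and risk-neutral prices coincide; use p* = (1.05−0.72)/(1.15−0.72) = 0.7674 for the latter.
Payoff layer (t=3): V(3,0)=5.0000, V(3,1)=5.0000, V(3,2)=0.0000, V(3,3)=0.0000
  t=2,j=0: stock 93.8304 → up 107.9050 (V=5.0000), down 67.5579 (V=5.0000). Price 4.7619; hedge Δ=0.0000, bond B=4.7619.
  t=2,j=1: stock 149.8680 → up 172.3482 (V=0.0000), down 107.9050 (V=5.0000). Price 1.1074; hedge Δ=-0.0776, bond B=12.7353.
  t=2,j=2: stock 239.3725 → up 275.2784 (V=0.0000), down 172.3482 (V=0.0000). Price 0.0000; hedge Δ=0.0000, bond B=0.0000.
  t=1,j=0: stock 130.3200 → up 149.8680 (V=1.1074), down 93.8304 (V=4.7619). Price 1.8641; hedge Δ=-0.0652, bond B=10.3629.
  t=1,j=1: stock 208.1500 → up 239.3725 (V=0.0000), down 149.8680 (V=1.1074). Price 0.2453; hedge Δ=-0.0124, bond B=2.8207.
  t=0,j=0: stock 181.0000 → up 208.1500 (V=0.2453), down 130.3200 (V=1.8641). Price 0.5921; hedge Δ=-0.0208, bond B=4.3568.
Each (Δ,B) replicates both successor values, so the strategy is self-financing and V0 is arbitrage-free.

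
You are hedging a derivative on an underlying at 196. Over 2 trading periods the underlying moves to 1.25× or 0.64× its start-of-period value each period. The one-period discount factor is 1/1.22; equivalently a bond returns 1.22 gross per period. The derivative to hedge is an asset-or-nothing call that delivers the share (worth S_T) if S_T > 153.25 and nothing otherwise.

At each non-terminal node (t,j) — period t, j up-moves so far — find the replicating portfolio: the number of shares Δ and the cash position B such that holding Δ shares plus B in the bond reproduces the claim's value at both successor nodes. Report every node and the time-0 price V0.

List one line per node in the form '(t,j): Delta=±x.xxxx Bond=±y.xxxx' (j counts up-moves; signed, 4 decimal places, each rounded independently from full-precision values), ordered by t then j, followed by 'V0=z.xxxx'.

Risk-neutral probability p* = (R−d)/(u−d) = (1.22−0.64)/(1.25−0.64) = 0.9508.
Payoff layer (t=2): V(2,0)=0.0000, V(2,1)=156.8000, V(2,2)=306.2500
(1,0): S=125.4400. Δ = (V_up−V_dn)/(S_up−S_dn) = (156.8000−0.0000)/(156.8000−80.2816) = 2.0492. V = [p*·156.8000 + (1−p*)·0.0000]/1.22 = 122.2037. B = V − Δ·S = -134.8455.
(1,1): S=245.0000. Δ = (V_up−V_dn)/(S_up−S_dn) = (306.2500−156.8000)/(306.2500−156.8000) = 1.0000. V = [p*·306.2500 + (1−p*)·156.8000]/1.22 = 245.0000. B = V − Δ·S = 0.0000.
(0,0): S=196.0000. Δ = (V_up−V_dn)/(S_up−S_dn) = (245.0000−122.2037)/(245.0000−125.4400) = 1.0271. V = [p*·245.0000 + (1−p*)·122.2037]/1.22 = 195.8695. B = V − Δ·S = -5.4359.
Check: Δ(0,0)·S0 + B(0,0) = 195.8695 = V0.

(0,0): Delta=1.0271 Bond=-5.4359
(1,0): Delta=2.0492 Bond=-134.8455
(1,1): Delta=1.0000 Bond=0.0000
V0=195.8695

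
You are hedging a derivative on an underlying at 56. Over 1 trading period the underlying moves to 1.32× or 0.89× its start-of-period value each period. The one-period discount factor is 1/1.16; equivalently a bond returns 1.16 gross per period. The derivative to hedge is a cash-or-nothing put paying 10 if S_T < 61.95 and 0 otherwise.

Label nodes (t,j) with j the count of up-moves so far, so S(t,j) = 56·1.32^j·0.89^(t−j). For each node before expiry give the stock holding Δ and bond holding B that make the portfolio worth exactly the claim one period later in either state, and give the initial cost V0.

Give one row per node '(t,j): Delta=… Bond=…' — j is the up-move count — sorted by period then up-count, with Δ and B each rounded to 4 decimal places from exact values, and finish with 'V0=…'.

(0,0): Delta=-0.4153 Bond=26.4635
V0=3.2077

The replicating-portfolio and risk-neutral prices coincide; use p* = (1.16−0.89)/(1.32−0.89) = 0.6279 for the latter.
Terminal payoffs: V(1,0)=10.0000, V(1,1)=0.0000
  t=0,j=0: stock 56.0000 → up 73.9200 (V=0.0000), down 49.8400 (V=10.0000). Price 3.2077; hedge Δ=-0.4153, bond B=26.4635.
Root portfolio cost Δ·56+B reproduces V0=3.2077.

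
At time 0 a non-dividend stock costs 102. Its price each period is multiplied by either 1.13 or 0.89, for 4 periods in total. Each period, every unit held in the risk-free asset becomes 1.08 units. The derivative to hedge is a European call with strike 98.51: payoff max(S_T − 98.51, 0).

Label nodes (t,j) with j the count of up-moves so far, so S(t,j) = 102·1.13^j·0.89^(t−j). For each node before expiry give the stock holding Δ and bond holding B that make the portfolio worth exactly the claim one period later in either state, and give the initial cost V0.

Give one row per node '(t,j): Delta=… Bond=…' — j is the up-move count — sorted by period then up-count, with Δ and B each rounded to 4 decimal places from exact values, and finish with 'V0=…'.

Risk-neutral probability p* = (R−d)/(u−d) = (1.08−0.89)/(1.13−0.89) = 0.7917.
Terminal payoffs: V(4,0)=0.0000, V(4,1)=0.0000, V(4,2)=4.6561, V(4,3)=32.4762, V(4,4)=67.7983
Node (3,0) S=71.9068: V=(p*·0.0000+(1−p*)·0.0000)/1.08=0.0000; Δ=(0.0000−0.0000)/(81.2547−63.9971)=0.0000; B=V−Δ·S=0.0000
Node (3,1) S=91.2974: V=(p*·4.6561+(1−p*)·0.0000)/1.08=3.4130; Δ=(4.6561−0.0000)/(103.1661−81.2547)=0.2125; B=V−Δ·S=-15.9874
Node (3,2) S=115.9170: V=(p*·32.4762+(1−p*)·4.6561)/1.08=24.7040; Δ=(32.4762−4.6561)/(130.9862−103.1661)=1.0000; B=V−Δ·S=-91.2130
Node (3,3) S=147.1755: V=(p*·67.7983+(1−p*)·32.4762)/1.08=55.9625; Δ=(67.7983−32.4762)/(166.3083−130.9862)=1.0000; B=V−Δ·S=-91.2130
Node (2,0) S=80.7942: V=(p*·3.4130+(1−p*)·0.0000)/1.08=2.5018; Δ=(3.4130−0.0000)/(91.2974−71.9068)=0.1760; B=V−Δ·S=-11.7192
Node (2,1) S=102.5814: V=(p*·24.7040+(1−p*)·3.4130)/1.08=18.7670; Δ=(24.7040−3.4130)/(115.9170−91.2974)=0.8648; B=V−Δ·S=-69.9453
Node (2,2) S=130.2438: V=(p*·55.9625+(1−p*)·24.7040)/1.08=45.7874; Δ=(55.9625−24.7040)/(147.1755−115.9170)=1.0000; B=V−Δ·S=-84.4564
Node (1,0) S=90.7800: V=(p*·18.7670+(1−p*)·2.5018)/1.08=14.2393; Δ=(18.7670−2.5018)/(102.5814−80.7942)=0.7465; B=V−Δ·S=-53.5323
Node (1,1) S=115.2600: V=(p*·45.7874+(1−p*)·18.7670)/1.08=37.1834; Δ=(45.7874−18.7670)/(130.2438−102.5814)=0.9768; B=V−Δ·S=-75.4012
Node (0,0) S=102.0000: V=(p*·37.1834+(1−p*)·14.2393)/1.08=30.0032; Δ=(37.1834−14.2393)/(115.2600−90.7800)=0.9373; B=V−Δ·S=-65.5974
Each (Δ,B) replicates both successor values, so the strategy is self-financing and V0 is arbitrage-free.

(0,0): Delta=0.9373 Bond=-65.5974
(1,0): Delta=0.7465 Bond=-53.5323
(1,1): Delta=0.9768 Bond=-75.4012
(2,0): Delta=0.1760 Bond=-11.7192
(2,1): Delta=0.8648 Bond=-69.9453
(2,2): Delta=1.0000 Bond=-84.4564
(3,0): Delta=0.0000 Bond=0.0000
(3,1): Delta=0.2125 Bond=-15.9874
(3,2): Delta=1.0000 Bond=-91.2130
(3,3): Delta=1.0000 Bond=-91.2130
V0=30.0032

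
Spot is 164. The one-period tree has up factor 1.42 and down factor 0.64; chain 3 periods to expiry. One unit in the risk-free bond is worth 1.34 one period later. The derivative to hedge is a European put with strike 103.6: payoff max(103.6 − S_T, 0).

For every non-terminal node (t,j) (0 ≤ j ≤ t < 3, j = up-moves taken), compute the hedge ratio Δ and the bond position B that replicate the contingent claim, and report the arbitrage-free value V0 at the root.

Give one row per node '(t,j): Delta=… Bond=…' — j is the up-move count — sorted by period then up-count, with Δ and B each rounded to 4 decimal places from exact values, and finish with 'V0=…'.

Risk-neutral probability p* = (R−d)/(u−d) = (1.34−0.64)/(1.42−0.64) = 0.8974.
At expiry t=3: V(3,0)=60.6084, V(3,1)=8.2124, V(3,2)=0.0000, V(3,3)=0.0000
  t=2,j=0: stock 67.1744 → up 95.3876 (V=8.2124), down 42.9916 (V=60.6084). Price 10.1390; hedge Δ=-1.0000, bond B=77.3134.
  t=2,j=1: stock 149.0432 → up 211.6413 (V=0.0000), down 95.3876 (V=8.2124). Price 0.6286; hedge Δ=-0.0706, bond B=11.1572.
  t=2,j=2: stock 330.6896 → up 469.5792 (V=0.0000), down 211.6413 (V=0.0000). Price 0.0000; hedge Δ=0.0000, bond B=0.0000.
  t=1,j=0: stock 104.9600 → up 149.0432 (V=0.6286), down 67.1744 (V=10.1390). Price 1.1970; hedge Δ=-0.1162, bond B=13.3899.
  t=1,j=1: stock 232.8800 → up 330.6896 (V=0.0000), down 149.0432 (V=0.6286). Price 0.0481; hedge Δ=-0.0035, bond B=0.8540.
  t=0,j=0: stock 164.0000 → up 232.8800 (V=0.0481), down 104.9600 (V=1.1970). Price 0.1238; hedge Δ=-0.0090, bond B=1.5968.
The time-0 hedge costs 0.1238, which is the no-arbitrage price.

(0,0): Delta=-0.0090 Bond=1.5968
(1,0): Delta=-0.1162 Bond=13.3899
(1,1): Delta=-0.0035 Bond=0.8540
(2,0): Delta=-1.0000 Bond=77.3134
(2,1): Delta=-0.0706 Bond=11.1572
(2,2): Delta=0.0000 Bond=0.0000
V0=0.1238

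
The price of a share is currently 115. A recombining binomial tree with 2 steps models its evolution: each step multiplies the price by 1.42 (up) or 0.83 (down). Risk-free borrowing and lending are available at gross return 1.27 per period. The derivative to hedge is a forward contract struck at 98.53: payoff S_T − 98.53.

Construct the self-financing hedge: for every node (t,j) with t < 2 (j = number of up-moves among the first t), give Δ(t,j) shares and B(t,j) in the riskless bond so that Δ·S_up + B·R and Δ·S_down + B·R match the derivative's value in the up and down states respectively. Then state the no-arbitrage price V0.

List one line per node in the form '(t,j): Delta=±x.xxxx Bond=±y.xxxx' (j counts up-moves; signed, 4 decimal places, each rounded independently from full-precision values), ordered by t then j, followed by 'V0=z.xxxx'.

(0,0): Delta=1.0000 Bond=-61.0887
(1,0): Delta=1.0000 Bond=-77.5827
(1,1): Delta=1.0000 Bond=-77.5827
V0=53.9113

The replicating-portfolio and risk-neutral prices coincide; use p* = (1.27−0.83)/(1.42−0.83) = 0.7458 for the latter.
Payoff layer (t=2): V(2,0)=-19.3065, V(2,1)=37.0090, V(2,2)=133.3560
  t=1,j=0: stock 95.4500 → up 135.5390 (V=37.0090), down 79.2235 (V=-19.3065). Price 17.8673; hedge Δ=1.0000, bond B=-77.5827.
  t=1,j=1: stock 163.3000 → up 231.8860 (V=133.3560), down 135.5390 (V=37.0090). Price 85.7173; hedge Δ=1.0000, bond B=-77.5827.
  t=0,j=0: stock 115.0000 → up 163.3000 (V=85.7173), down 95.4500 (V=17.8673). Price 53.9113; hedge Δ=1.0000, bond B=-61.0887.
Each (Δ,B) replicates both successor values, so the strategy is self-financing and V0 is arbitrage-free.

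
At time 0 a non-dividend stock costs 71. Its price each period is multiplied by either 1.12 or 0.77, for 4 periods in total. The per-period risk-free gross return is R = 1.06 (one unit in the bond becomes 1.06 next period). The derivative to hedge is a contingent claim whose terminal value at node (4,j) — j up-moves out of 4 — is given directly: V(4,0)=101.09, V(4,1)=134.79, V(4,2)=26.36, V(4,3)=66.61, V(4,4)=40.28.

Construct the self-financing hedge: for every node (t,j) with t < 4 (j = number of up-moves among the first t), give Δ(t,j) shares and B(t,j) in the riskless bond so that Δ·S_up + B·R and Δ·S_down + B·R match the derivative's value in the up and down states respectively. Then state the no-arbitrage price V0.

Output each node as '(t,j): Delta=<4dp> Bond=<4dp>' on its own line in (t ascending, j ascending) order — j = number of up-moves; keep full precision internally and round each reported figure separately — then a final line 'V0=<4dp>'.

The replicating-portfolio and risk-neutral prices coincide; use p* = (1.06−0.77)/(1.12−0.77) = 0.8286 for the latter.
At expiry t=4: V(4,0)=101.0900, V(4,1)=134.7900, V(4,2)=26.3600, V(4,3)=66.6100, V(4,4)=40.2800
(3,0): S=32.4138. Δ = (V_up−V_dn)/(S_up−S_dn) = (134.7900−101.0900)/(36.3035−24.9587) = 2.9705. V = [p*·134.7900 + (1−p*)·101.0900]/1.06 = 121.7102. B = V − Δ·S = 25.4245.
(3,1): S=47.1474. Δ = (V_up−V_dn)/(S_up−S_dn) = (26.3600−134.7900)/(52.8051−36.3035) = -6.5709. V = [p*·26.3600 + (1−p*)·134.7900]/1.06 = 42.4038. B = V − Δ·S = 352.2038.
(3,2): S=68.5780. Δ = (V_up−V_dn)/(S_up−S_dn) = (66.6100−26.3600)/(76.8074−52.8051) = 1.6769. V = [p*·66.6100 + (1−p*)·26.3600]/1.06 = 56.3302. B = V − Δ·S = -58.6698.
(3,3): S=99.7499. Δ = (V_up−V_dn)/(S_up−S_dn) = (40.2800−66.6100)/(111.7199−76.8074) = -0.7542. V = [p*·40.2800 + (1−p*)·66.6100]/1.06 = 42.2582. B = V − Δ·S = 117.4868.
(2,0): S=42.0959. Δ = (V_up−V_dn)/(S_up−S_dn) = (42.4038−121.7102)/(47.1474−32.4138) = -5.3827. V = [p*·42.4038 + (1−p*)·121.7102]/1.06 = 52.8294. B = V − Δ·S = 279.4193.
(2,1): S=61.2304. Δ = (V_up−V_dn)/(S_up−S_dn) = (56.3302−42.4038)/(68.5780−47.1474) = 0.6498. V = [p*·56.3302 + (1−p*)·42.4038]/1.06 = 50.8894. B = V − Δ·S = 11.0997.
(2,2): S=89.0624. Δ = (V_up−V_dn)/(S_up−S_dn) = (42.2582−56.3302)/(99.7499−68.5780) = -0.4514. V = [p*·42.2582 + (1−p*)·56.3302]/1.06 = 42.1420. B = V − Δ·S = 82.3477.
(1,0): S=54.6700. Δ = (V_up−V_dn)/(S_up−S_dn) = (50.8894−52.8294)/(61.2304−42.0959) = -0.1014. V = [p*·50.8894 + (1−p*)·52.8294]/1.06 = 48.3226. B = V − Δ·S = 53.8654.
(1,1): S=79.5200. Δ = (V_up−V_dn)/(S_up−S_dn) = (42.1420−50.8894)/(89.0624−61.2304) = -0.3143. V = [p*·42.1420 + (1−p*)·50.8894]/1.06 = 41.1713. B = V − Δ·S = 66.1639.
(0,0): S=71.0000. Δ = (V_up−V_dn)/(S_up−S_dn) = (41.1713−48.3226)/(79.5200−54.6700) = -0.2878. V = [p*·41.1713 + (1−p*)·48.3226]/1.06 = 39.9974. B = V − Δ·S = 60.4298.
Check: Δ(0,0)·S0 + B(0,0) = 39.9974 = V0.

(0,0): Delta=-0.2878 Bond=60.4298
(1,0): Delta=-0.1014 Bond=53.8654
(1,1): Delta=-0.3143 Bond=66.1639
(2,0): Delta=-5.3827 Bond=279.4193
(2,1): Delta=0.6498 Bond=11.0997
(2,2): Delta=-0.4514 Bond=82.3477
(3,0): Delta=2.9705 Bond=25.4245
(3,1): Delta=-6.5709 Bond=352.2038
(3,2): Delta=1.6769 Bond=-58.6698
(3,3): Delta=-0.7542 Bond=117.4868
V0=39.9974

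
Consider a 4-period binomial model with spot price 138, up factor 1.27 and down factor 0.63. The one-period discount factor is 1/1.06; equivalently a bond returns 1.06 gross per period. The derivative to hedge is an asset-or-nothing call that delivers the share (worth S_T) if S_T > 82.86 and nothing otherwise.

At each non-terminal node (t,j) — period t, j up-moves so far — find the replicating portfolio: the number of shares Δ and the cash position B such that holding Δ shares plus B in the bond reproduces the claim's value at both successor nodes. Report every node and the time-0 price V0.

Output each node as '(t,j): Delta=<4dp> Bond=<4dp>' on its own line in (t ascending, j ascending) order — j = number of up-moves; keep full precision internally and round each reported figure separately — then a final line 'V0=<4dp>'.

Risk-neutral probability p* = (R−d)/(u−d) = (1.06−0.63)/(1.27−0.63) = 0.6719.
Terminal values V(4,·): V(4,0)=0.0000, V(4,1)=0.0000, V(4,2)=88.3421, V(4,3)=178.0864, V(4,4)=358.9996
(3,0): S=34.5065. Δ = (V_up−V_dn)/(S_up−S_dn) = (0.0000−0.0000)/(43.8232−21.7391) = 0.0000. V = [p*·0.0000 + (1−p*)·0.0000]/1.06 = 0.0000. B = V − Δ·S = 0.0000.
(3,1): S=69.5607. Δ = (V_up−V_dn)/(S_up−S_dn) = (88.3421−0.0000)/(88.3421−43.8232) = 1.9844. V = [p*·88.3421 + (1−p*)·0.0000]/1.06 = 55.9951. B = V − Δ·S = -82.0394.
(3,2): S=140.2255. Δ = (V_up−V_dn)/(S_up−S_dn) = (178.0864−88.3421)/(178.0864−88.3421) = 1.0000. V = [p*·178.0864 + (1−p*)·88.3421]/1.06 = 140.2255. B = V − Δ·S = 0.0000.
(3,3): S=282.6769. Δ = (V_up−V_dn)/(S_up−S_dn) = (358.9996−178.0864)/(358.9996−178.0864) = 1.0000. V = [p*·358.9996 + (1−p*)·178.0864]/1.06 = 282.6769. B = V − Δ·S = 0.0000.
(2,0): S=54.7722. Δ = (V_up−V_dn)/(S_up−S_dn) = (55.9951−0.0000)/(69.5607−34.5065) = 1.5974. V = [p*·55.9951 + (1−p*)·0.0000]/1.06 = 35.4922. B = V − Δ·S = -52.0002.
(2,1): S=110.4138. Δ = (V_up−V_dn)/(S_up−S_dn) = (140.2255−55.9951)/(140.2255−69.5607) = 1.1920. V = [p*·140.2255 + (1−p*)·55.9951]/1.06 = 106.2146. B = V − Δ·S = -25.3954.
(2,2): S=222.5802. Δ = (V_up−V_dn)/(S_up−S_dn) = (282.6769−140.2255)/(282.6769−140.2255) = 1.0000. V = [p*·282.6769 + (1−p*)·140.2255]/1.06 = 222.5802. B = V − Δ·S = 0.0000.
(1,0): S=86.9400. Δ = (V_up−V_dn)/(S_up−S_dn) = (106.2146−35.4922)/(110.4138−54.7722) = 1.2710. V = [p*·106.2146 + (1−p*)·35.4922]/1.06 = 78.3102. B = V − Δ·S = -32.1935.
(1,1): S=175.2600. Δ = (V_up−V_dn)/(S_up−S_dn) = (222.5802−106.2146)/(222.5802−110.4138) = 1.0374. V = [p*·222.5802 + (1−p*)·106.2146]/1.06 = 173.9601. B = V − Δ·S = -7.8612.
(0,0): S=138.0000. Δ = (V_up−V_dn)/(S_up−S_dn) = (173.9601−78.3102)/(175.2600−86.9400) = 1.0830. V = [p*·173.9601 + (1−p*)·78.3102]/1.06 = 134.5047. B = V − Δ·S = -14.9483.
Check: Δ(0,0)·S0 + B(0,0) = 134.5047 = V0.

(0,0): Delta=1.0830 Bond=-14.9483
(1,0): Delta=1.2710 Bond=-32.1935
(1,1): Delta=1.0374 Bond=-7.8612
(2,0): Delta=1.5974 Bond=-52.0002
(2,1): Delta=1.1920 Bond=-25.3954
(2,2): Delta=1.0000 Bond=0.0000
(3,0): Delta=0.0000 Bond=0.0000
(3,1): Delta=1.9844 Bond=-82.0394
(3,2): Delta=1.0000 Bond=0.0000
(3,3): Delta=1.0000 Bond=0.0000
V0=134.5047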